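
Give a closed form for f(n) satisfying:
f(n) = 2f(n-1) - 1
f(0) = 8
First-order linear non-homogeneous.
Homogeneous solution: f_h(n) = A·(2)^n.
Try constant particular solution f_p = K: K = 2K - 1 ⇒ K = 1.
General: f(n) = A·(2)^n + 1.
Apply f(0) = 8: A + 1 = 8 ⇒ A = 7.
So f(n) = 7 \cdot 2^{n} + 1.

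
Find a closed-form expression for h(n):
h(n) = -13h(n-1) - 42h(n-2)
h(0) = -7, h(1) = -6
Characteristic equation: x² + 13x + 42 = 0, which factors as (x - (-7))(x - (-6)) = 0.
Roots r₁ = -7, r₂ = -6 (distinct).
General solution: h(n) = A·(-7)^n + B·(-6)^n.
From h(0) = -7: A + B = -7.
From h(1) = -6: -7A - 6B = -6.
Solving: A = 48, B = -55.
So h(n) = - 55 \left(-6\right)^{n} + 48 \left(-7\right)^{n}.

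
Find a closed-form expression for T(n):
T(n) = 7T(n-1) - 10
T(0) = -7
First-order linear non-homogeneous.
Homogeneous solution: T_h(n) = A·(7)^n.
Try constant particular solution T_p = K: K = 7K - 10 ⇒ K = \frac{5}{3}.
General: T(n) = A·(7)^n + \frac{5}{3}.
Apply T(0) = -7: A + \frac{5}{3} = -7 ⇒ A = - \frac{26}{3}.
So T(n) = \frac{5}{3} - \frac{26 \cdot 7^{n}}{3}.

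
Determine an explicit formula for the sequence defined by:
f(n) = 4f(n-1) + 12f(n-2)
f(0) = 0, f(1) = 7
Characteristic equation: x² - 4x - 12 = 0, which factors as (x - (6))(x - (-2)) = 0.
Roots r₁ = 6, r₂ = -2 (distinct).
General solution: f(n) = A·(6)^n + B·(-2)^n.
From f(0) = 0: A + B = 0.
From f(1) = 7: 6A - 2B = 7.
Solving: A = \frac{7}{8}, B = - \frac{7}{8}.
So f(n) = - \frac{7 \left(-2\right)^{n}}{8} + \frac{7 \cdot 6^{n}}{8}.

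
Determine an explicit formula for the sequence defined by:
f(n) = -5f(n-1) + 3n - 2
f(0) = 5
First-order linear with linear forcing.
Homogeneous solution: f_h(n) = A·(-5)^n.
Try particular f_p(n) = pn + q. Substituting:
  pn + q = -5(p(n-1) + q) + 3n - 2.
Matching the n-coefficient: p = -5p + 3 ⇒ p = \frac{1}{2}.
Matching constants: q = 5p - 5q - 2 ⇒ q = \frac{1}{12}.
General: f(n) = A·(-5)^n + \frac{n}{2} + \frac{1}{12}.
Apply f(0) = 5: A + \frac{1}{12} = 5 ⇒ A = \frac{59}{12}.
So f(n) = \frac{59 \left(-5\right)^{n}}{12} + \frac{n}{2} + \frac{1}{12}.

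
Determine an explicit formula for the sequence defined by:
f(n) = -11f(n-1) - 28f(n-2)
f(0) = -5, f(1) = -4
Characteristic equation: x² + 11x + 28 = 0, which factors as (x - (-4))(x - (-7)) = 0.
Roots r₁ = -4, r₂ = -7 (distinct).
General solution: f(n) = A·(-4)^n + B·(-7)^n.
From f(0) = -5: A + B = -5.
From f(1) = -4: -4A - 7B = -4.
Solving: A = -13, B = 8.
So f(n) = - 13 \left(-4\right)^{n} + 8 \left(-7\right)^{n}.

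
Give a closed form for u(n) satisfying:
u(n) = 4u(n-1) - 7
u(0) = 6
First-order linear non-homogeneous.
Homogeneous solution: u_h(n) = A·(4)^n.
Try constant particular solution u_p = K: K = 4K - 7 ⇒ K = \frac{7}{3}.
General: u(n) = A·(4)^n + \frac{7}{3}.
Apply u(0) = 6: A + \frac{7}{3} = 6 ⇒ A = \frac{11}{3}.
So u(n) = \frac{11 \cdot 4^{n}}{3} + \frac{7}{3}.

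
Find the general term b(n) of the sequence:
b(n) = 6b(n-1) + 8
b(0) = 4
First-order linear non-homogeneous.
Homogeneous solution: b_h(n) = A·(6)^n.
Try constant particular solution b_p = K: K = 6K + 8 ⇒ K = - \frac{8}{5}.
General: b(n) = A·(6)^n - \frac{8}{5}.
Apply b(0) = 4: A - \frac{8}{5} = 4 ⇒ A = \frac{28}{5}.
So b(n) = \frac{28 \cdot 6^{n}}{5} - \frac{8}{5}.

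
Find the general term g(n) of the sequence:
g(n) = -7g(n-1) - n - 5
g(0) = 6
First-order linear with linear forcing.
Homogeneous solution: g_h(n) = A·(-7)^n.
Try particular g_p(n) = pn + q. Substituting:
  pn + q = -7(p(n-1) + q) - n - 5.
Matching the n-coefficient: p = -7p - 1 ⇒ p = - \frac{1}{8}.
Matching constants: q = 7p - 7q - 5 ⇒ q = - \frac{47}{64}.
General: g(n) = A·(-7)^n - \frac{n}{8} - \frac{47}{64}.
Apply g(0) = 6: A - \frac{47}{64} = 6 ⇒ A = \frac{431}{64}.
So g(n) = \frac{431 \left(-7\right)^{n}}{64} - \frac{n}{8} - \frac{47}{64}.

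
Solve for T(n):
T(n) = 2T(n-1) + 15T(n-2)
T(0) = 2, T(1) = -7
Characteristic equation: x² - 2x - 15 = 0, which factors as (x - (-3))(x - (5)) = 0.
Roots r₁ = -3, r₂ = 5 (distinct).
General solution: T(n) = A·(-3)^n + B·(5)^n.
From T(0) = 2: A + B = 2.
From T(1) = -7: -3A + 5B = -7.
Solving: A = \frac{17}{8}, B = - \frac{1}{8}.
So T(n) = \frac{17 \left(-3\right)^{n}}{8} - \frac{5^{n}}{8}.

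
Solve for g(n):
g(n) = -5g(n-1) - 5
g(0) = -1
First-order linear non-homogeneous.
Homogeneous solution: g_h(n) = A·(-5)^n.
Try constant particular solution g_p = K: K = -5K - 5 ⇒ K = - \frac{5}{6}.
General: g(n) = A·(-5)^n - \frac{5}{6}.
Apply g(0) = -1: A - \frac{5}{6} = -1 ⇒ A = - \frac{1}{6}.
So g(n) = - \frac{\left(-5\right)^{n}}{6} - \frac{5}{6}.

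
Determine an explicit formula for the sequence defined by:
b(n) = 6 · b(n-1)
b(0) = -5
Pure geometric recurrence with ratio 6.
By induction b(n) = b(0) · (6)^n = - 5 \cdot 6^{n}.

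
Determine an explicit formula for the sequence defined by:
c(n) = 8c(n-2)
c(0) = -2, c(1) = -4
Characteristic equation: x² - 8 = 0.
Discriminant Δ = (0)² + 4·(8) = 32.
Roots r₁,₂ = (0 ± √32)/2, so r₁ = 2 \sqrt{2}, r₂ = - 2 \sqrt{2}.
General solution: c(n) = A·r₁^n + B·r₂^n.
From the initial conditions, A + B = -2 and r₁A + r₂B = -4.
Since r₁ - r₂ = √32: A = (-4 - (-2)r₂)/√32 = -1 - \frac{\sqrt{2}}{2}, and B = -2 - A = -1 + \frac{\sqrt{2}}{2}.
So c(n) = \left(-1 - \frac{\sqrt{2}}{2}\right)\left(2 \sqrt{2}\right)^n + \left(-1 + \frac{\sqrt{2}}{2}\right)\left(- 2 \sqrt{2}\right)^n.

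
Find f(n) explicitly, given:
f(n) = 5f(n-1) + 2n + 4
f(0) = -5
First-order linear with linear forcing.
Homogeneous solution: f_h(n) = A·(5)^n.
Try particular f_p(n) = pn + q. Substituting:
  pn + q = 5(p(n-1) + q) + 2n + 4.
Matching the n-coefficient: p = 5p + 2 ⇒ p = - \frac{1}{2}.
Matching constants: q = -5p + 5q + 4 ⇒ q = - \frac{13}{8}.
General: f(n) = A·(5)^n - \frac{n}{2} - \frac{13}{8}.
Apply f(0) = -5: A - \frac{13}{8} = -5 ⇒ A = - \frac{27}{8}.
So f(n) = - \frac{27 \cdot 5^{n}}{8} - \frac{n}{2} - \frac{13}{8}.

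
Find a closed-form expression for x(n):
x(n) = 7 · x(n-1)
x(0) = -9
Pure geometric recurrence with ratio 7.
By induction x(n) = x(0) · (7)^n = - 9 \cdot 7^{n}.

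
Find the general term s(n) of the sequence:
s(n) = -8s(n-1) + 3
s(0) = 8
First-order linear non-homogeneous.
Homogeneous solution: s_h(n) = A·(-8)^n.
Try constant particular solution s_p = K: K = -8K + 3 ⇒ K = \frac{1}{3}.
General: s(n) = A·(-8)^n + \frac{1}{3}.
Apply s(0) = 8: A + \frac{1}{3} = 8 ⇒ A = \frac{23}{3}.
So s(n) = \frac{23 \left(-8\right)^{n}}{3} + \frac{1}{3}.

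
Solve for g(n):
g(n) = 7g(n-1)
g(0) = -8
This is a homogeneous first-order recurrence with ratio 7.
By induction g(n) = g(0) · (7)^n = - 8 \cdot 7^{n}.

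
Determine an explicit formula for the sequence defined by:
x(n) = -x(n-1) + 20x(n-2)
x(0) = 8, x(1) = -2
Characteristic equation: x² + x - 20 = 0, which factors as (x - (-5))(x - (4)) = 0.
Roots r₁ = -5, r₂ = 4 (distinct).
General solution: x(n) = A·(-5)^n + B·(4)^n.
From x(0) = 8: A + B = 8.
From x(1) = -2: -5A + 4B = -2.
Solving: A = \frac{34}{9}, B = \frac{38}{9}.
So x(n) = \frac{34 \left(-5\right)^{n}}{9} + \frac{38 \cdot 4^{n}}{9}.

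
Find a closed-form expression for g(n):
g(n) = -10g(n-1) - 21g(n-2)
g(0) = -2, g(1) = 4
Characteristic equation: x² + 10x + 21 = 0, which factors as (x - (-3))(x - (-7)) = 0.
Roots r₁ = -3, r₂ = -7 (distinct).
General solution: g(n) = A·(-3)^n + B·(-7)^n.
From g(0) = -2: A + B = -2.
From g(1) = 4: -3A - 7B = 4.
Solving: A = - \frac{5}{2}, B = \frac{1}{2}.
So g(n) = - \frac{5 \left(-3\right)^{n}}{2} + \frac{\left(-7\right)^{n}}{2}.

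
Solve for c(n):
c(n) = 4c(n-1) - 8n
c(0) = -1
First-order linear with linear forcing.
Homogeneous solution: c_h(n) = A·(4)^n.
Try particular c_p(n) = pn + q. Substituting:
  pn + q = 4(p(n-1) + q) - 8n.
Matching the n-coefficient: p = 4p - 8 ⇒ p = \frac{8}{3}.
Matching constants: q = -4p + 4q ⇒ q = \frac{32}{9}.
General: c(n) = A·(4)^n + \frac{8 n}{3} + \frac{32}{9}.
Apply c(0) = -1: A + \frac{32}{9} = -1 ⇒ A = - \frac{41}{9}.
So c(n) = - \frac{41 \cdot 4^{n}}{9} + \frac{8 n}{3} + \frac{32}{9}.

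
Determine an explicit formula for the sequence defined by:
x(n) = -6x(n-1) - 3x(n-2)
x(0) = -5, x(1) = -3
Characteristic equation: x² + 6x + 3 = 0.
Discriminant Δ = (-6)² + 4·(-3) = 24.
Roots r₁,₂ = (-6 ± √24)/2, so r₁ = -3 + \sqrt{6}, r₂ = -3 - \sqrt{6}.
General solution: x(n) = A·r₁^n + B·r₂^n.
From the initial conditions, A + B = -5 and r₁A + r₂B = -3.
Since r₁ - r₂ = √24: A = (-3 - (-5)r₂)/√24 = - \frac{3 \sqrt{6}}{2} - \frac{5}{2}, and B = -5 - A = - \frac{5}{2} + \frac{3 \sqrt{6}}{2}.
So x(n) = \left(- \frac{3 \sqrt{6}}{2} - \frac{5}{2}\right)\left(-3 + \sqrt{6}\right)^n + \left(- \frac{5}{2} + \frac{3 \sqrt{6}}{2}\right)\left(-3 - \sqrt{6}\right)^n.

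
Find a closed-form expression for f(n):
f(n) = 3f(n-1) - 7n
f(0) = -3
First-order linear with linear forcing.
Homogeneous solution: f_h(n) = A·(3)^n.
Try particular f_p(n) = pn + q. Substituting:
  pn + q = 3(p(n-1) + q) - 7n.
Matching the n-coefficient: p = 3p - 7 ⇒ p = \frac{7}{2}.
Matching constants: q = -3p + 3q ⇒ q = \frac{21}{4}.
General: f(n) = A·(3)^n + \frac{7 n}{2} + \frac{21}{4}.
Apply f(0) = -3: A + \frac{21}{4} = -3 ⇒ A = - \frac{33}{4}.
So f(n) = - \frac{33 \cdot 3^{n}}{4} + \frac{7 n}{2} + \frac{21}{4}.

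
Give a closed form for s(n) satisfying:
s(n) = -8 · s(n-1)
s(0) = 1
Pure geometric recurrence with ratio -8.
By induction s(n) = s(0) · (-8)^n = \left(-8\right)^{n}.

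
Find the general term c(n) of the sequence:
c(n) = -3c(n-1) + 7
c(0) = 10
First-order linear non-homogeneous.
Homogeneous solution: c_h(n) = A·(-3)^n.
Try constant particular solution c_p = K: K = -3K + 7 ⇒ K = \frac{7}{4}.
General: c(n) = A·(-3)^n + \frac{7}{4}.
Apply c(0) = 10: A + \frac{7}{4} = 10 ⇒ A = \frac{33}{4}.
So c(n) = \frac{33 \left(-3\right)^{n}}{4} + \frac{7}{4}.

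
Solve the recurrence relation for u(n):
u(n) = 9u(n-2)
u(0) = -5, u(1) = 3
Characteristic equation: x² - 9 = 0, which factors as (x - (-3))(x - (3)) = 0.
Roots r₁ = -3, r₂ = 3 (distinct).
General solution: u(n) = A·(-3)^n + B·(3)^n.
From u(0) = -5: A + B = -5.
From u(1) = 3: -3A + 3B = 3.
Solving: A = -3, B = -2.
So u(n) = - 3 \left(-3\right)^{n} - 2 \cdot 3^{n}.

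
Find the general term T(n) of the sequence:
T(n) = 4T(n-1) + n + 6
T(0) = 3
First-order linear with linear forcing.
Homogeneous solution: T_h(n) = A·(4)^n.
Try particular T_p(n) = pn + q. Substituting:
  pn + q = 4(p(n-1) + q) + n + 6.
Matching the n-coefficient: p = 4p + 1 ⇒ p = - \frac{1}{3}.
Matching constants: q = -4p + 4q + 6 ⇒ q = - \frac{22}{9}.
General: T(n) = A·(4)^n - \frac{n}{3} - \frac{22}{9}.
Apply T(0) = 3: A - \frac{22}{9} = 3 ⇒ A = \frac{49}{9}.
So T(n) = \frac{49 \cdot 4^{n}}{9} - \frac{n}{3} - \frac{22}{9}.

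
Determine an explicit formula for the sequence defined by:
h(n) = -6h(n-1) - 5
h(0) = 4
First-order linear non-homogeneous.
Homogeneous solution: h_h(n) = A·(-6)^n.
Try constant particular solution h_p = K: K = -6K - 5 ⇒ K = - \frac{5}{7}.
General: h(n) = A·(-6)^n - \frac{5}{7}.
Apply h(0) = 4: A - \frac{5}{7} = 4 ⇒ A = \frac{33}{7}.
So h(n) = \frac{33 \left(-6\right)^{n}}{7} - \frac{5}{7}.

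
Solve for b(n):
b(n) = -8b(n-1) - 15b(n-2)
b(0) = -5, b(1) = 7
Characteristic equation: x² + 8x + 15 = 0, which factors as (x - (-5))(x - (-3)) = 0.
Roots r₁ = -5, r₂ = -3 (distinct).
General solution: b(n) = A·(-5)^n + B·(-3)^n.
From b(0) = -5: A + B = -5.
From b(1) = 7: -5A - 3B = 7.
Solving: A = 4, B = -9.
So b(n) = - 9 \left(-3\right)^{n} + 4 \left(-5\right)^{n}.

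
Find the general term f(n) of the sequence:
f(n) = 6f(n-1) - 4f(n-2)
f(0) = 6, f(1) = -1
Characteristic equation: x² - 6x + 4 = 0.
Discriminant Δ = (6)² + 4·(-4) = 20.
Roots r₁,₂ = (6 ± √20)/2, so r₁ = \sqrt{5} + 3, r₂ = 3 - \sqrt{5}.
General solution: f(n) = A·r₁^n + B·r₂^n.
From the initial conditions, A + B = 6 and r₁A + r₂B = -1.
Since r₁ - r₂ = √20: A = (-1 - (6)r₂)/√20 = 3 - \frac{19 \sqrt{5}}{10}, and B = 6 - A = 3 + \frac{19 \sqrt{5}}{10}.
So f(n) = \left(3 - \frac{19 \sqrt{5}}{10}\right)\left(\sqrt{5} + 3\right)^n + \left(3 + \frac{19 \sqrt{5}}{10}\right)\left(3 - \sqrt{5}\right)^n.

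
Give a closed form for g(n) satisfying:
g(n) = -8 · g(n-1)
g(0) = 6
Pure geometric recurrence with ratio -8.
By induction g(n) = g(0) · (-8)^n = 6 \left(-8\right)^{n}.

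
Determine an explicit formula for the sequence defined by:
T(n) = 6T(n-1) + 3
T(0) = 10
First-order linear non-homogeneous.
Homogeneous solution: T_h(n) = A·(6)^n.
Try constant particular solution T_p = K: K = 6K + 3 ⇒ K = - \frac{3}{5}.
General: T(n) = A·(6)^n - \frac{3}{5}.
Apply T(0) = 10: A - \frac{3}{5} = 10 ⇒ A = \frac{53}{5}.
So T(n) = \frac{53 \cdot 6^{n}}{5} - \frac{3}{5}.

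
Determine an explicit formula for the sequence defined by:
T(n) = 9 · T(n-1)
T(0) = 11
Pure geometric recurrence with ratio 9.
By induction T(n) = T(0) · (9)^n = 11 \cdot 9^{n}.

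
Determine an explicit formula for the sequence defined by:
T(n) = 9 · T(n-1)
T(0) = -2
Pure geometric recurrence with ratio 9.
By induction T(n) = T(0) · (9)^n = - 2 \cdot 9^{n}.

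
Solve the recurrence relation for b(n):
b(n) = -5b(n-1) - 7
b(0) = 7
First-order linear non-homogeneous.
Homogeneous solution: b_h(n) = A·(-5)^n.
Try constant particular solution b_p = K: K = -5K - 7 ⇒ K = - \frac{7}{6}.
General: b(n) = A·(-5)^n - \frac{7}{6}.
Apply b(0) = 7: A - \frac{7}{6} = 7 ⇒ A = \frac{49}{6}.
So b(n) = \frac{49 \left(-5\right)^{n}}{6} - \frac{7}{6}.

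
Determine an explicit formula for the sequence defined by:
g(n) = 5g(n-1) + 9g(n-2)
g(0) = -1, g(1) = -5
Characteristic equation: x² - 5x - 9 = 0.
Discriminant Δ = (5)² + 4·(9) = 61.
Roots r₁,₂ = (5 ± √61)/2, so r₁ = \frac{5}{2} + \frac{\sqrt{61}}{2}, r₂ = \frac{5}{2} - \frac{\sqrt{61}}{2}.
General solution: g(n) = A·r₁^n + B·r₂^n.
From the initial conditions, A + B = -1 and r₁A + r₂B = -5.
Since r₁ - r₂ = √61: A = (-5 - (-1)r₂)/√61 = - \frac{1}{2} - \frac{5 \sqrt{61}}{122}, and B = -1 - A = - \frac{1}{2} + \frac{5 \sqrt{61}}{122}.
So g(n) = \left(- \frac{1}{2} - \frac{5 \sqrt{61}}{122}\right)\left(\frac{5}{2} + \frac{\sqrt{61}}{2}\right)^n + \left(- \frac{1}{2} + \frac{5 \sqrt{61}}{122}\right)\left(\frac{5}{2} - \frac{\sqrt{61}}{2}\right)^n.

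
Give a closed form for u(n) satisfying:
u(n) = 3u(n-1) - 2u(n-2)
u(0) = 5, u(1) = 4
Characteristic equation: x² - 3x + 2 = 0, which factors as (x - (1))(x - (2)) = 0.
Roots r₁ = 1, r₂ = 2 (distinct).
General solution: u(n) = A·(1)^n + B·(2)^n.
From u(0) = 5: A + B = 5.
From u(1) = 4: A + 2B = 4.
Solving: A = 6, B = -1.
So u(n) = 6 - 2^{n}.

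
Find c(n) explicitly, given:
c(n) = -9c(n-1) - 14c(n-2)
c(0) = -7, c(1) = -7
Characteristic equation: x² + 9x + 14 = 0, which factors as (x - (-7))(x - (-2)) = 0.
Roots r₁ = -7, r₂ = -2 (distinct).
General solution: c(n) = A·(-7)^n + B·(-2)^n.
From c(0) = -7: A + B = -7.
From c(1) = -7: -7A - 2B = -7.
Solving: A = \frac{21}{5}, B = - \frac{56}{5}.
So c(n) = - \frac{56 \left(-2\right)^{n}}{5} + \frac{21 \left(-7\right)^{n}}{5}.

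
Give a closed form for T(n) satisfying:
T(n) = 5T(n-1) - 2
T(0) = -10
First-order linear non-homogeneous.
Homogeneous solution: T_h(n) = A·(5)^n.
Try constant particular solution T_p = K: K = 5K - 2 ⇒ K = \frac{1}{2}.
General: T(n) = A·(5)^n + \frac{1}{2}.
Apply T(0) = -10: A + \frac{1}{2} = -10 ⇒ A = - \frac{21}{2}.
So T(n) = \frac{1}{2} - \frac{21 \cdot 5^{n}}{2}.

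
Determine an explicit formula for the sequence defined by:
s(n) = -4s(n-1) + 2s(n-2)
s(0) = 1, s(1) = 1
Characteristic equation: x² + 4x - 2 = 0.
Discriminant Δ = (-4)² + 4·(2) = 24.
Roots r₁,₂ = (-4 ± √24)/2, so r₁ = -2 + \sqrt{6}, r₂ = - \sqrt{6} - 2.
General solution: s(n) = A·r₁^n + B·r₂^n.
From the initial conditions, A + B = 1 and r₁A + r₂B = 1.
Since r₁ - r₂ = √24: A = (1 - (1)r₂)/√24 = \frac{1}{2} + \frac{\sqrt{6}}{4}, and B = 1 - A = \frac{1}{2} - \frac{\sqrt{6}}{4}.
So s(n) = \left(\frac{1}{2} + \frac{\sqrt{6}}{4}\right)\left(-2 + \sqrt{6}\right)^n + \left(\frac{1}{2} - \frac{\sqrt{6}}{4}\right)\left(- \sqrt{6} - 2\right)^n.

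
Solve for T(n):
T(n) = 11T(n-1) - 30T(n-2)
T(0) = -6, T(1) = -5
Characteristic equation: x² - 11x + 30 = 0, which factors as (x - (5))(x - (6)) = 0.
Roots r₁ = 5, r₂ = 6 (distinct).
General solution: T(n) = A·(5)^n + B·(6)^n.
From T(0) = -6: A + B = -6.
From T(1) = -5: 5A + 6B = -5.
Solving: A = -31, B = 25.
So T(n) = - 31 \cdot 5^{n} + 25 \cdot 6^{n}.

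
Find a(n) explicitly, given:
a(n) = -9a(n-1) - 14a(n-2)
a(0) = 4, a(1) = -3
Characteristic equation: x² + 9x + 14 = 0, which factors as (x - (-7))(x - (-2)) = 0.
Roots r₁ = -7, r₂ = -2 (distinct).
General solution: a(n) = A·(-7)^n + B·(-2)^n.
From a(0) = 4: A + B = 4.
From a(1) = -3: -7A - 2B = -3.
Solving: A = -1, B = 5.
So a(n) = 5 \left(-2\right)^{n} - \left(-7\right)^{n}.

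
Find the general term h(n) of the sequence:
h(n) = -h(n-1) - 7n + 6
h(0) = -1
First-order linear with linear forcing.
Homogeneous solution: h_h(n) = A·(-1)^n.
Try particular h_p(n) = pn + q. Substituting:
  pn + q = -(p(n-1) + q) - 7n + 6.
Matching the n-coefficient: p = -p - 7 ⇒ p = - \frac{7}{2}.
Matching constants: q = p - q + 6 ⇒ q = \frac{5}{4}.
General: h(n) = A·(-1)^n - \frac{7 n}{2} + \frac{5}{4}.
Apply h(0) = -1: A + \frac{5}{4} = -1 ⇒ A = - \frac{9}{4}.
So h(n) = - \frac{9 \left(-1\right)^{n}}{4} - \frac{7 n}{2} + \frac{5}{4}.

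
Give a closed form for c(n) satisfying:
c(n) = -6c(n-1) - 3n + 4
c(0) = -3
First-order linear with linear forcing.
Homogeneous solution: c_h(n) = A·(-6)^n.
Try particular c_p(n) = pn + q. Substituting:
  pn + q = -6(p(n-1) + q) - 3n + 4.
Matching the n-coefficient: p = -6p - 3 ⇒ p = - \frac{3}{7}.
Matching constants: q = 6p - 6q + 4 ⇒ q = \frac{10}{49}.
General: c(n) = A·(-6)^n - \frac{3 n}{7} + \frac{10}{49}.
Apply c(0) = -3: A + \frac{10}{49} = -3 ⇒ A = - \frac{157}{49}.
So c(n) = - \frac{157 \left(-6\right)^{n}}{49} - \frac{3 n}{7} + \frac{10}{49}.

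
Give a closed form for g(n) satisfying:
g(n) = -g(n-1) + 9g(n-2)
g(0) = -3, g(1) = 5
Characteristic equation: x² + x - 9 = 0.
Discriminant Δ = (-1)² + 4·(9) = 37.
Roots r₁,₂ = (-1 ± √37)/2, so r₁ = - \frac{1}{2} + \frac{\sqrt{37}}{2}, r₂ = - \frac{\sqrt{37}}{2} - \frac{1}{2}.
General solution: g(n) = A·r₁^n + B·r₂^n.
From the initial conditions, A + B = -3 and r₁A + r₂B = 5.
Since r₁ - r₂ = √37: A = (5 - (-3)r₂)/√37 = - \frac{3}{2} + \frac{7 \sqrt{37}}{74}, and B = -3 - A = - \frac{3}{2} - \frac{7 \sqrt{37}}{74}.
So g(n) = \left(- \frac{3}{2} + \frac{7 \sqrt{37}}{74}\right)\left(- \frac{1}{2} + \frac{\sqrt{37}}{2}\right)^n + \left(- \frac{3}{2} - \frac{7 \sqrt{37}}{74}\right)\left(- \frac{\sqrt{37}}{2} - \frac{1}{2}\right)^n.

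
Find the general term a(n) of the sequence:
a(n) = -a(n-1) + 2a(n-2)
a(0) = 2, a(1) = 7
Characteristic equation: x² + x - 2 = 0, which factors as (x - (-2))(x - (1)) = 0.
Roots r₁ = -2, r₂ = 1 (distinct).
General solution: a(n) = A·(-2)^n + B·(1)^n.
From a(0) = 2: A + B = 2.
From a(1) = 7: -2A + B = 7.
Solving: A = - \frac{5}{3}, B = \frac{11}{3}.
So a(n) = \frac{11}{3} - \frac{5 \left(-2\right)^{n}}{3}.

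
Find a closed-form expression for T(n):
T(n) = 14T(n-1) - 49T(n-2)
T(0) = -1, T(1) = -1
Characteristic equation: x² - 14x + 49 = 0, which is (x - (7))².
Repeated root r = 7.
General solution: T(n) = (A + Bn)·(7)^n.
From T(0) = -1: A = -1.
From T(1) = -1: (A + B)·(7) = -1 ⇒ B = \frac{6}{7}.
So T(n) = \left(\frac{6 n}{7} - 1\right) \cdot (7)^n.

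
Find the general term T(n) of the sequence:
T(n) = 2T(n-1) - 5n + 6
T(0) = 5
First-order linear with linear forcing.
Homogeneous solution: T_h(n) = A·(2)^n.
Try particular T_p(n) = pn + q. Substituting:
  pn + q = 2(p(n-1) + q) - 5n + 6.
Matching the n-coefficient: p = 2p - 5 ⇒ p = 5.
Matching constants: q = -2p + 2q + 6 ⇒ q = 4.
General: T(n) = A·(2)^n + 5 n + 4.
Apply T(0) = 5: A + 4 = 5 ⇒ A = 1.
So T(n) = 2^{n} + 5 n + 4.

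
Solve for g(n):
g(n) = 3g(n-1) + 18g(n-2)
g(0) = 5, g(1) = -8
Characteristic equation: x² - 3x - 18 = 0, which factors as (x - (-3))(x - (6)) = 0.
Roots r₁ = -3, r₂ = 6 (distinct).
General solution: g(n) = A·(-3)^n + B·(6)^n.
From g(0) = 5: A + B = 5.
From g(1) = -8: -3A + 6B = -8.
Solving: A = \frac{38}{9}, B = \frac{7}{9}.
So g(n) = \frac{38 \left(-3\right)^{n}}{9} + \frac{7 \cdot 6^{n}}{9}.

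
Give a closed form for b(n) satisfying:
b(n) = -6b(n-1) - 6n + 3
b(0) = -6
First-order linear with linear forcing.
Homogeneous solution: b_h(n) = A·(-6)^n.
Try particular b_p(n) = pn + q. Substituting:
  pn + q = -6(p(n-1) + q) - 6n + 3.
Matching the n-coefficient: p = -6p - 6 ⇒ p = - \frac{6}{7}.
Matching constants: q = 6p - 6q + 3 ⇒ q = - \frac{15}{49}.
General: b(n) = A·(-6)^n - \frac{6 n}{7} - \frac{15}{49}.
Apply b(0) = -6: A - \frac{15}{49} = -6 ⇒ A = - \frac{279}{49}.
So b(n) = - \frac{279 \left(-6\right)^{n}}{49} - \frac{6 n}{7} - \frac{15}{49}.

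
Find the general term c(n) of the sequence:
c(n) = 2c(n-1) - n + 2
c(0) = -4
First-order linear with linear forcing.
Homogeneous solution: c_h(n) = A·(2)^n.
Try particular c_p(n) = pn + q. Substituting:
  pn + q = 2(p(n-1) + q) - n + 2.
Matching the n-coefficient: p = 2p - 1 ⇒ p = 1.
Matching constants: q = -2p + 2q + 2 ⇒ q = 0.
General: c(n) = A·(2)^n + n + 0.
Apply c(0) = -4: A + 0 = -4 ⇒ A = -4.
So c(n) = - 4 \cdot 2^{n} + n.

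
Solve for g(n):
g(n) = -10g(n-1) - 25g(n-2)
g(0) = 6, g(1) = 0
Characteristic equation: x² + 10x + 25 = 0, which is (x - (-5))².
Repeated root r = -5.
General solution: g(n) = (A + Bn)·(-5)^n.
From g(0) = 6: A = 6.
From g(1) = 0: (A + B)·(-5) = 0 ⇒ B = -6.
So g(n) = \left(6 - 6 n\right) \cdot (-5)^n.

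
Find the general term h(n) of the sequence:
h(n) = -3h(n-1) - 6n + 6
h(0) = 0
First-order linear with linear forcing.
Homogeneous solution: h_h(n) = A·(-3)^n.
Try particular h_p(n) = pn + q. Substituting:
  pn + q = -3(p(n-1) + q) - 6n + 6.
Matching the n-coefficient: p = -3p - 6 ⇒ p = - \frac{3}{2}.
Matching constants: q = 3p - 3q + 6 ⇒ q = \frac{3}{8}.
General: h(n) = A·(-3)^n - \frac{3 n}{2} + \frac{3}{8}.
Apply h(0) = 0: A + \frac{3}{8} = 0 ⇒ A = - \frac{3}{8}.
So h(n) = - \frac{3 \left(-3\right)^{n}}{8} - \frac{3 n}{2} + \frac{3}{8}.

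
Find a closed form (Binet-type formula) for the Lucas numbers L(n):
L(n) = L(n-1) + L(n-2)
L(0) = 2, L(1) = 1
This is the Lucas sequence.
Characteristic equation: x² - x - 1 = 0; roots r₁ = \frac{1}{2} + \frac{\sqrt{5}}{2}, r₂ = \frac{1}{2} - \frac{\sqrt{5}}{2}.
General: L(n) = A·r₁^n + B·r₂^n. Solving with L(0)=2, L(1)=1 gives A = 1, B = 1.
So L(n) = 2^{- n} \left(\left(1 - \sqrt{5}\right)^{n} + \left(1 + \sqrt{5}\right)^{n}\right).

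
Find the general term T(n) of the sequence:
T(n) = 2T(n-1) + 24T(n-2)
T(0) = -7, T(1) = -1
Characteristic equation: x² - 2x - 24 = 0, which factors as (x - (6))(x - (-4)) = 0.
Roots r₁ = 6, r₂ = -4 (distinct).
General solution: T(n) = A·(6)^n + B·(-4)^n.
From T(0) = -7: A + B = -7.
From T(1) = -1: 6A - 4B = -1.
Solving: A = - \frac{29}{10}, B = - \frac{41}{10}.
So T(n) = - \frac{41 \left(-4\right)^{n}}{10} - \frac{29 \cdot 6^{n}}{10}.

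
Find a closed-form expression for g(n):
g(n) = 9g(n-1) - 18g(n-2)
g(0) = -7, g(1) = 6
Characteristic equation: x² - 9x + 18 = 0, which factors as (x - (6))(x - (3)) = 0.
Roots r₁ = 6, r₂ = 3 (distinct).
General solution: g(n) = A·(6)^n + B·(3)^n.
From g(0) = -7: A + B = -7.
From g(1) = 6: 6A + 3B = 6.
Solving: A = 9, B = -16.
So g(n) = - 16 \cdot 3^{n} + 9 \cdot 6^{n}.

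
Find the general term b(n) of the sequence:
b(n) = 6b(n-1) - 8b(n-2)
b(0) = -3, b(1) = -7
Characteristic equation: x² - 6x + 8 = 0, which factors as (x - (2))(x - (4)) = 0.
Roots r₁ = 2, r₂ = 4 (distinct).
General solution: b(n) = A·(2)^n + B·(4)^n.
From b(0) = -3: A + B = -3.
From b(1) = -7: 2A + 4B = -7.
Solving: A = - \frac{5}{2}, B = - \frac{1}{2}.
So b(n) = - \frac{5 \cdot 2^{n}}{2} - \frac{4^{n}}{2}.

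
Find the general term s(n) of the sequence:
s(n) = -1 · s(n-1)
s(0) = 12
Pure geometric recurrence with ratio -1.
By induction s(n) = s(0) · (-1)^n = 12 \left(-1\right)^{n}.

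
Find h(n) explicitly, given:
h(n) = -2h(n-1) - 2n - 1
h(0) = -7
First-order linear with linear forcing.
Homogeneous solution: h_h(n) = A·(-2)^n.
Try particular h_p(n) = pn + q. Substituting:
  pn + q = -2(p(n-1) + q) - 2n - 1.
Matching the n-coefficient: p = -2p - 2 ⇒ p = - \frac{2}{3}.
Matching constants: q = 2p - 2q - 1 ⇒ q = - \frac{7}{9}.
General: h(n) = A·(-2)^n - \frac{2 n}{3} - \frac{7}{9}.
Apply h(0) = -7: A - \frac{7}{9} = -7 ⇒ A = - \frac{56}{9}.
So h(n) = - \frac{56 \left(-2\right)^{n}}{9} - \frac{2 n}{3} - \frac{7}{9}.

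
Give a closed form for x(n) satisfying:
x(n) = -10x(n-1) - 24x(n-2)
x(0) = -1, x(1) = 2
Characteristic equation: x² + 10x + 24 = 0, which factors as (x - (-4))(x - (-6)) = 0.
Roots r₁ = -4, r₂ = -6 (distinct).
General solution: x(n) = A·(-4)^n + B·(-6)^n.
From x(0) = -1: A + B = -1.
From x(1) = 2: -4A - 6B = 2.
Solving: A = -2, B = 1.
So x(n) = - 2 \left(-4\right)^{n} + \left(-6\right)^{n}.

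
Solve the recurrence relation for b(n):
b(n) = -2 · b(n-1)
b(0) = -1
Pure geometric recurrence with ratio -2.
By induction b(n) = b(0) · (-2)^n = - \left(-2\right)^{n}.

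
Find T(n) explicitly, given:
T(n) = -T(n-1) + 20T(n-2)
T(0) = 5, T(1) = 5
Characteristic equation: x² + x - 20 = 0, which factors as (x - (4))(x - (-5)) = 0.
Roots r₁ = 4, r₂ = -5 (distinct).
General solution: T(n) = A·(4)^n + B·(-5)^n.
From T(0) = 5: A + B = 5.
From T(1) = 5: 4A - 5B = 5.
Solving: A = \frac{10}{3}, B = \frac{5}{3}.
So T(n) = \frac{5 \left(-5\right)^{n}}{3} + \frac{10 \cdot 4^{n}}{3}.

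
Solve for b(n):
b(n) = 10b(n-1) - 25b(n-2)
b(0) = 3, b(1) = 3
Characteristic equation: x² - 10x + 25 = 0, which is (x - (5))².
Repeated root r = 5.
General solution: b(n) = (A + Bn)·(5)^n.
From b(0) = 3: A = 3.
From b(1) = 3: (A + B)·(5) = 3 ⇒ B = - \frac{12}{5}.
So b(n) = \left(3 - \frac{12 n}{5}\right) \cdot (5)^n.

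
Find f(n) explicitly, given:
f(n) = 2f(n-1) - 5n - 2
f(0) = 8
First-order linear with linear forcing.
Homogeneous solution: f_h(n) = A·(2)^n.
Try particular f_p(n) = pn + q. Substituting:
  pn + q = 2(p(n-1) + q) - 5n - 2.
Matching the n-coefficient: p = 2p - 5 ⇒ p = 5.
Matching constants: q = -2p + 2q - 2 ⇒ q = 12.
General: f(n) = A·(2)^n + 5 n + 12.
Apply f(0) = 8: A + 12 = 8 ⇒ A = -4.
So f(n) = - 4 \cdot 2^{n} + 5 n + 12.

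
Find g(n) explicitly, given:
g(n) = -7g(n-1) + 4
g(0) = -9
First-order linear non-homogeneous.
Homogeneous solution: g_h(n) = A·(-7)^n.
Try constant particular solution g_p = K: K = -7K + 4 ⇒ K = \frac{1}{2}.
General: g(n) = A·(-7)^n + \frac{1}{2}.
Apply g(0) = -9: A + \frac{1}{2} = -9 ⇒ A = - \frac{19}{2}.
So g(n) = \frac{1}{2} - \frac{19 \left(-7\right)^{n}}{2}.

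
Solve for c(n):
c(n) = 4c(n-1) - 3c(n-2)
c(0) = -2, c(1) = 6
Characteristic equation: x² - 4x + 3 = 0, which factors as (x - (3))(x - (1)) = 0.
Roots r₁ = 3, r₂ = 1 (distinct).
General solution: c(n) = A·(3)^n + B·(1)^n.
From c(0) = -2: A + B = -2.
From c(1) = 6: 3A + B = 6.
Solving: A = 4, B = -6.
So c(n) = 4 \cdot 3^{n} - 6.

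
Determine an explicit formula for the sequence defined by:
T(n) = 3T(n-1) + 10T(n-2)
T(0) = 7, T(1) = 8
Characteristic equation: x² - 3x - 10 = 0, which factors as (x - (-2))(x - (5)) = 0.
Roots r₁ = -2, r₂ = 5 (distinct).
General solution: T(n) = A·(-2)^n + B·(5)^n.
From T(0) = 7: A + B = 7.
From T(1) = 8: -2A + 5B = 8.
Solving: A = \frac{27}{7}, B = \frac{22}{7}.
So T(n) = \frac{27 \left(-2\right)^{n}}{7} + \frac{22 \cdot 5^{n}}{7}.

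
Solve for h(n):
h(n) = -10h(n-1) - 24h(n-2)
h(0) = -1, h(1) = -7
Characteristic equation: x² + 10x + 24 = 0, which factors as (x - (-4))(x - (-6)) = 0.
Roots r₁ = -4, r₂ = -6 (distinct).
General solution: h(n) = A·(-4)^n + B·(-6)^n.
From h(0) = -1: A + B = -1.
From h(1) = -7: -4A - 6B = -7.
Solving: A = - \frac{13}{2}, B = \frac{11}{2}.
So h(n) = - \frac{13 \left(-4\right)^{n}}{2} + \frac{11 \left(-6\right)^{n}}{2}.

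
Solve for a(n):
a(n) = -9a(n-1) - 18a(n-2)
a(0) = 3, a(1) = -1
Characteristic equation: x² + 9x + 18 = 0, which factors as (x - (-3))(x - (-6)) = 0.
Roots r₁ = -3, r₂ = -6 (distinct).
General solution: a(n) = A·(-3)^n + B·(-6)^n.
From a(0) = 3: A + B = 3.
From a(1) = -1: -3A - 6B = -1.
Solving: A = \frac{17}{3}, B = - \frac{8}{3}.
So a(n) = \frac{17 \left(-3\right)^{n}}{3} - \frac{8 \left(-6\right)^{n}}{3}.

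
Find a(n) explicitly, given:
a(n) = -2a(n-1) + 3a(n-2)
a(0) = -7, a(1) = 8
Characteristic equation: x² + 2x - 3 = 0, which factors as (x - (-3))(x - (1)) = 0.
Roots r₁ = -3, r₂ = 1 (distinct).
General solution: a(n) = A·(-3)^n + B·(1)^n.
From a(0) = -7: A + B = -7.
From a(1) = 8: -3A + B = 8.
Solving: A = - \frac{15}{4}, B = - \frac{13}{4}.
So a(n) = - \frac{15 \left(-3\right)^{n}}{4} - \frac{13}{4}.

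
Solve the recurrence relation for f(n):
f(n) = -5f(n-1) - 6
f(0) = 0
First-order linear non-homogeneous.
Homogeneous solution: f_h(n) = A·(-5)^n.
Try constant particular solution f_p = K: K = -5K - 6 ⇒ K = -1.
General: f(n) = A·(-5)^n - 1.
Apply f(0) = 0: A - 1 = 0 ⇒ A = 1.
So f(n) = \left(-5\right)^{n} - 1.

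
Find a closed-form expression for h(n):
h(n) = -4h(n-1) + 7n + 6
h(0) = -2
First-order linear with linear forcing.
Homogeneous solution: h_h(n) = A·(-4)^n.
Try particular h_p(n) = pn + q. Substituting:
  pn + q = -4(p(n-1) + q) + 7n + 6.
Matching the n-coefficient: p = -4p + 7 ⇒ p = \frac{7}{5}.
Matching constants: q = 4p - 4q + 6 ⇒ q = \frac{58}{25}.
General: h(n) = A·(-4)^n + \frac{7 n}{5} + \frac{58}{25}.
Apply h(0) = -2: A + \frac{58}{25} = -2 ⇒ A = - \frac{108}{25}.
So h(n) = - \frac{108 \left(-4\right)^{n}}{25} + \frac{7 n}{5} + \frac{58}{25}.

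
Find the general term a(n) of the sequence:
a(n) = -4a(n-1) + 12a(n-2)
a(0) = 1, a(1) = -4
Characteristic equation: x² + 4x - 12 = 0, which factors as (x - (-6))(x - (2)) = 0.
Roots r₁ = -6, r₂ = 2 (distinct).
General solution: a(n) = A·(-6)^n + B·(2)^n.
From a(0) = 1: A + B = 1.
From a(1) = -4: -6A + 2B = -4.
Solving: A = \frac{3}{4}, B = \frac{1}{4}.
So a(n) = \frac{3 \left(-6\right)^{n}}{4} + \frac{2^{n}}{4}.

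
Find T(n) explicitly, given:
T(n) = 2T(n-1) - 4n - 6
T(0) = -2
First-order linear with linear forcing.
Homogeneous solution: T_h(n) = A·(2)^n.
Try particular T_p(n) = pn + q. Substituting:
  pn + q = 2(p(n-1) + q) - 4n - 6.
Matching the n-coefficient: p = 2p - 4 ⇒ p = 4.
Matching constants: q = -2p + 2q - 6 ⇒ q = 14.
General: T(n) = A·(2)^n + 4 n + 14.
Apply T(0) = -2: A + 14 = -2 ⇒ A = -16.
So T(n) = - 16 \cdot 2^{n} + 4 n + 14.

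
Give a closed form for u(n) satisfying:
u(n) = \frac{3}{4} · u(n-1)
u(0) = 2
Pure geometric recurrence with ratio \frac{3}{4}.
By induction u(n) = u(0) · (\frac{3}{4})^n = 2 \left(\frac{3}{4}\right)^{n}.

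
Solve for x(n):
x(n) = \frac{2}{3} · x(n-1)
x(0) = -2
Pure geometric recurrence with ratio \frac{2}{3}.
By induction x(n) = x(0) · (\frac{2}{3})^n = - 2 \left(\frac{2}{3}\right)^{n}.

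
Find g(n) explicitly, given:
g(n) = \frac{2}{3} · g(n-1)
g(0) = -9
Pure geometric recurrence with ratio \frac{2}{3}.
By induction g(n) = g(0) · (\frac{2}{3})^n = - 9 \left(\frac{2}{3}\right)^{n}.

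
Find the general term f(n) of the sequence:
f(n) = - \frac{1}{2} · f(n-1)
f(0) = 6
Pure geometric recurrence with ratio - \frac{1}{2}.
By induction f(n) = f(0) · (- \frac{1}{2})^n = 6 \left(- \frac{1}{2}\right)^{n}.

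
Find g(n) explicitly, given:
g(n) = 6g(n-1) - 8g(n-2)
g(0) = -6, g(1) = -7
Characteristic equation: x² - 6x + 8 = 0, which factors as (x - (2))(x - (4)) = 0.
Roots r₁ = 2, r₂ = 4 (distinct).
General solution: g(n) = A·(2)^n + B·(4)^n.
From g(0) = -6: A + B = -6.
From g(1) = -7: 2A + 4B = -7.
Solving: A = - \frac{17}{2}, B = \frac{5}{2}.
So g(n) = - \frac{17 \cdot 2^{n}}{2} + \frac{5 \cdot 4^{n}}{2}.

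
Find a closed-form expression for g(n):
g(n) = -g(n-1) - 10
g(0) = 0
First-order linear non-homogeneous.
Homogeneous solution: g_h(n) = A·(-1)^n.
Try constant particular solution g_p = K: K = -K - 10 ⇒ K = -5.
General: g(n) = A·(-1)^n - 5.
Apply g(0) = 0: A - 5 = 0 ⇒ A = 5.
So g(n) = 5 \left(-1\right)^{n} - 5.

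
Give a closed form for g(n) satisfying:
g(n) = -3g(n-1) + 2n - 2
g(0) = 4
First-order linear with linear forcing.
Homogeneous solution: g_h(n) = A·(-3)^n.
Try particular g_p(n) = pn + q. Substituting:
  pn + q = -3(p(n-1) + q) + 2n - 2.
Matching the n-coefficient: p = -3p + 2 ⇒ p = \frac{1}{2}.
Matching constants: q = 3p - 3q - 2 ⇒ q = - \frac{1}{8}.
General: g(n) = A·(-3)^n + \frac{n}{2} - \frac{1}{8}.
Apply g(0) = 4: A - \frac{1}{8} = 4 ⇒ A = \frac{33}{8}.
So g(n) = \frac{33 \left(-3\right)^{n}}{8} + \frac{n}{2} - \frac{1}{8}.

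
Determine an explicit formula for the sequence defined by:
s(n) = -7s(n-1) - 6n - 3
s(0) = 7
First-order linear with linear forcing.
Homogeneous solution: s_h(n) = A·(-7)^n.
Try particular s_p(n) = pn + q. Substituting:
  pn + q = -7(p(n-1) + q) - 6n - 3.
Matching the n-coefficient: p = -7p - 6 ⇒ p = - \frac{3}{4}.
Matching constants: q = 7p - 7q - 3 ⇒ q = - \frac{33}{32}.
General: s(n) = A·(-7)^n - \frac{3 n}{4} - \frac{33}{32}.
Apply s(0) = 7: A - \frac{33}{32} = 7 ⇒ A = \frac{257}{32}.
So s(n) = \frac{257 \left(-7\right)^{n}}{32} - \frac{3 n}{4} - \frac{33}{32}.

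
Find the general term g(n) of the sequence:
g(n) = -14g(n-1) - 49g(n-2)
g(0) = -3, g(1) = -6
Characteristic equation: x² + 14x + 49 = 0, which is (x - (-7))².
Repeated root r = -7.
General solution: g(n) = (A + Bn)·(-7)^n.
From g(0) = -3: A = -3.
From g(1) = -6: (A + B)·(-7) = -6 ⇒ B = \frac{27}{7}.
So g(n) = \left(\frac{27 n}{7} - 3\right) \cdot (-7)^n.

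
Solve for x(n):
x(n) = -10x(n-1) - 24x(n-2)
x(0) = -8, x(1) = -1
Characteristic equation: x² + 10x + 24 = 0, which factors as (x - (-4))(x - (-6)) = 0.
Roots r₁ = -4, r₂ = -6 (distinct).
General solution: x(n) = A·(-4)^n + B·(-6)^n.
From x(0) = -8: A + B = -8.
From x(1) = -1: -4A - 6B = -1.
Solving: A = - \frac{49}{2}, B = \frac{33}{2}.
So x(n) = - \frac{49 \left(-4\right)^{n}}{2} + \frac{33 \left(-6\right)^{n}}{2}.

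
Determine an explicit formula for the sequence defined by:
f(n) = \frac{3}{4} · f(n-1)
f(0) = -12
Pure geometric recurrence with ratio \frac{3}{4}.
By induction f(n) = f(0) · (\frac{3}{4})^n = - 12 \left(\frac{3}{4}\right)^{n}.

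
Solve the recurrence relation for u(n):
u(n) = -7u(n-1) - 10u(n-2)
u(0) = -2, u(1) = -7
Characteristic equation: x² + 7x + 10 = 0, which factors as (x - (-2))(x - (-5)) = 0.
Roots r₁ = -2, r₂ = -5 (distinct).
General solution: u(n) = A·(-2)^n + B·(-5)^n.
From u(0) = -2: A + B = -2.
From u(1) = -7: -2A - 5B = -7.
Solving: A = - \frac{17}{3}, B = \frac{11}{3}.
So u(n) = - \frac{17 \left(-2\right)^{n}}{3} + \frac{11 \left(-5\right)^{n}}{3}.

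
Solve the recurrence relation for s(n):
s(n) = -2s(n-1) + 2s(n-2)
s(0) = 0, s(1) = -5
Characteristic equation: x² + 2x - 2 = 0.
Discriminant Δ = (-2)² + 4·(2) = 12.
Roots r₁,₂ = (-2 ± √12)/2, so r₁ = -1 + \sqrt{3}, r₂ = - \sqrt{3} - 1.
General solution: s(n) = A·r₁^n + B·r₂^n.
From the initial conditions, A + B = 0 and r₁A + r₂B = -5.
Since r₁ - r₂ = √12: A = (-5 - (0)r₂)/√12 = - \frac{5 \sqrt{3}}{6}, and B = 0 - A = \frac{5 \sqrt{3}}{6}.
So s(n) = \left(- \frac{5 \sqrt{3}}{6}\right)\left(-1 + \sqrt{3}\right)^n + \left(\frac{5 \sqrt{3}}{6}\right)\left(- \sqrt{3} - 1\right)^n.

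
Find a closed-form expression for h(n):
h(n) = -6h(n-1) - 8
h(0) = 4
First-order linear non-homogeneous.
Homogeneous solution: h_h(n) = A·(-6)^n.
Try constant particular solution h_p = K: K = -6K - 8 ⇒ K = - \frac{8}{7}.
General: h(n) = A·(-6)^n - \frac{8}{7}.
Apply h(0) = 4: A - \frac{8}{7} = 4 ⇒ A = \frac{36}{7}.
So h(n) = \frac{36 \left(-6\right)^{n}}{7} - \frac{8}{7}.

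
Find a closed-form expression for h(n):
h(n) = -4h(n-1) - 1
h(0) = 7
First-order linear non-homogeneous.
Homogeneous solution: h_h(n) = A·(-4)^n.
Try constant particular solution h_p = K: K = -4K - 1 ⇒ K = - \frac{1}{5}.
General: h(n) = A·(-4)^n - \frac{1}{5}.
Apply h(0) = 7: A - \frac{1}{5} = 7 ⇒ A = \frac{36}{5}.
So h(n) = \frac{36 \left(-4\right)^{n}}{5} - \frac{1}{5}.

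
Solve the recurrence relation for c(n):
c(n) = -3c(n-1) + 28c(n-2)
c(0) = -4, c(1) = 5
Characteristic equation: x² + 3x - 28 = 0, which factors as (x - (-7))(x - (4)) = 0.
Roots r₁ = -7, r₂ = 4 (distinct).
General solution: c(n) = A·(-7)^n + B·(4)^n.
From c(0) = -4: A + B = -4.
From c(1) = 5: -7A + 4B = 5.
Solving: A = - \frac{21}{11}, B = - \frac{23}{11}.
So c(n) = - \frac{21 \left(-7\right)^{n}}{11} - \frac{23 \cdot 4^{n}}{11}.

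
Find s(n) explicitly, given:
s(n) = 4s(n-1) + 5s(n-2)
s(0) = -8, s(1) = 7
Characteristic equation: x² - 4x - 5 = 0, which factors as (x - (-1))(x - (5)) = 0.
Roots r₁ = -1, r₂ = 5 (distinct).
General solution: s(n) = A·(-1)^n + B·(5)^n.
From s(0) = -8: A + B = -8.
From s(1) = 7: -A + 5B = 7.
Solving: A = - \frac{47}{6}, B = - \frac{1}{6}.
So s(n) = - \frac{47 \left(-1\right)^{n}}{6} - \frac{5^{n}}{6}.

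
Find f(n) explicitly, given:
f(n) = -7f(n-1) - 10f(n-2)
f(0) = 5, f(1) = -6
Characteristic equation: x² + 7x + 10 = 0, which factors as (x - (-5))(x - (-2)) = 0.
Roots r₁ = -5, r₂ = -2 (distinct).
General solution: f(n) = A·(-5)^n + B·(-2)^n.
From f(0) = 5: A + B = 5.
From f(1) = -6: -5A - 2B = -6.
Solving: A = - \frac{4}{3}, B = \frac{19}{3}.
So f(n) = \frac{19 \left(-2\right)^{n}}{3} - \frac{4 \left(-5\right)^{n}}{3}.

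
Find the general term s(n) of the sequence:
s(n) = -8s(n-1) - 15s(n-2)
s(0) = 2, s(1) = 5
Characteristic equation: x² + 8x + 15 = 0, which factors as (x - (-5))(x - (-3)) = 0.
Roots r₁ = -5, r₂ = -3 (distinct).
General solution: s(n) = A·(-5)^n + B·(-3)^n.
From s(0) = 2: A + B = 2.
From s(1) = 5: -5A - 3B = 5.
Solving: A = - \frac{11}{2}, B = \frac{15}{2}.
So s(n) = \frac{15 \left(-3\right)^{n}}{2} - \frac{11 \left(-5\right)^{n}}{2}.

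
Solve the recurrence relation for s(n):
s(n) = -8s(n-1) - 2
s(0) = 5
First-order linear non-homogeneous.
Homogeneous solution: s_h(n) = A·(-8)^n.
Try constant particular solution s_p = K: K = -8K - 2 ⇒ K = - \frac{2}{9}.
General: s(n) = A·(-8)^n - \frac{2}{9}.
Apply s(0) = 5: A - \frac{2}{9} = 5 ⇒ A = \frac{47}{9}.
So s(n) = \frac{47 \left(-8\right)^{n}}{9} - \frac{2}{9}.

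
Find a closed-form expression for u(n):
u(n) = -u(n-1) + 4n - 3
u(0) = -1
First-order linear with linear forcing.
Homogeneous solution: u_h(n) = A·(-1)^n.
Try particular u_p(n) = pn + q. Substituting:
  pn + q = -(p(n-1) + q) + 4n - 3.
Matching the n-coefficient: p = -p + 4 ⇒ p = 2.
Matching constants: q = p - q - 3 ⇒ q = - \frac{1}{2}.
General: u(n) = A·(-1)^n + 2 n - \frac{1}{2}.
Apply u(0) = -1: A - \frac{1}{2} = -1 ⇒ A = - \frac{1}{2}.
So u(n) = - \frac{\left(-1\right)^{n}}{2} + 2 n - \frac{1}{2}.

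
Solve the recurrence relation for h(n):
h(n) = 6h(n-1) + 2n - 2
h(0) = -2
First-order linear with linear forcing.
Homogeneous solution: h_h(n) = A·(6)^n.
Try particular h_p(n) = pn + q. Substituting:
  pn + q = 6(p(n-1) + q) + 2n - 2.
Matching the n-coefficient: p = 6p + 2 ⇒ p = - \frac{2}{5}.
Matching constants: q = -6p + 6q - 2 ⇒ q = - \frac{2}{25}.
General: h(n) = A·(6)^n - \frac{2 n}{5} - \frac{2}{25}.
Apply h(0) = -2: A - \frac{2}{25} = -2 ⇒ A = - \frac{48}{25}.
So h(n) = - \frac{48 \cdot 6^{n}}{25} - \frac{2 n}{5} - \frac{2}{25}.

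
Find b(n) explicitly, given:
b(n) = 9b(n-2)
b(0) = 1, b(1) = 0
Characteristic equation: x² - 9 = 0, which factors as (x - (-3))(x - (3)) = 0.
Roots r₁ = -3, r₂ = 3 (distinct).
General solution: b(n) = A·(-3)^n + B·(3)^n.
From b(0) = 1: A + B = 1.
From b(1) = 0: -3A + 3B = 0.
Solving: A = \frac{1}{2}, B = \frac{1}{2}.
So b(n) = \frac{\left(-3\right)^{n}}{2} + \frac{3^{n}}{2}.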